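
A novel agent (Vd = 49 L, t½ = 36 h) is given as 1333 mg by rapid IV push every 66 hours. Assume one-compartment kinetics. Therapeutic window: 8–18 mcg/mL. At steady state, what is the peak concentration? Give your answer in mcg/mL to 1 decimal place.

Over one 66-h interval, 66/36 ≈ 1.8333 half-lives elapse, leaving f ≈ 0.2806 of each dose.
At steady state, accumulation factor R = 1/(1 − e^(−kτ)) ≈ 1.3900.
Each bolus raises the concentration by D/Vd = 1333/49 ≈ 27.204 mcg/mL.
Cmax,ss = C₀/(1 − f) ≈ 27.204/0.7194 ≈ 37.815 mcg/mL.
Peak 37.8 mcg/mL vs MTC 18 mcg/mL: exceeds toxic threshold.

37.8 mcg/mL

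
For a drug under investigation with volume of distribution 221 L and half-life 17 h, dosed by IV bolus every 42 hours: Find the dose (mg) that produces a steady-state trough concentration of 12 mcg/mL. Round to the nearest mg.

12047 mg

τ/t½ = 42/17 ≈ 2.4706, so f = (1/2)^(42/17) ≈ 0.180418.
Cmin,ss = (D/Vd)·f/(1−f), so D = Cmin,ss·Vd·(1−f)/f.
D = 12 × 221 × (1−f)/f ≈ 12 × 221 × 4.54268 ≈ 12047.19 mg.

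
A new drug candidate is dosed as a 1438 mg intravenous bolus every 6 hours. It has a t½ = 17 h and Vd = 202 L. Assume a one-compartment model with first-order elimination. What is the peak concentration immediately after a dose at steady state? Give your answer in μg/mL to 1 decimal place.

32.8 μg/mL

τ/t½ = 6/17 ≈ 0.35294, so fraction remaining f = (1/2)^(6/17) ≈ 0.7830.
At steady state, accumulation factor R = 1/(1 − e^(−kτ)) ≈ 4.6083.
Single-dose peak C₀ = D/Vd = 1438/202 ≈ 7.119 μg/mL.
Steady-state peak Cmax,ss = C₀·R ≈ 7.119 × 4.6083 ≈ 32.806 μg/mL.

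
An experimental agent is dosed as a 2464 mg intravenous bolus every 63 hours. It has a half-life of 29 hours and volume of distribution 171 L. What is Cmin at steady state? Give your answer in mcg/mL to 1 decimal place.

4.1 mcg/mL

Over one 63-h interval, 63/29 ≈ 2.1724 half-lives elapse, leaving f ≈ 0.2218 of each dose.
Accumulation ratio R = 1/(1 − f) ≈ 1/0.7782 ≈ 1.2850.
Single-dose peak C₀ = D/Vd = 2464/171 ≈ 14.409 mcg/mL.
Steady-state peak Cmax,ss = C₀·R ≈ 14.409 × 1.2850 ≈ 18.516 mcg/mL.
One interval later, Cmin,ss = Cmax,ss·e^(−kτ) ≈ 18.516 × 0.2218 ≈ 4.107 mcg/mL.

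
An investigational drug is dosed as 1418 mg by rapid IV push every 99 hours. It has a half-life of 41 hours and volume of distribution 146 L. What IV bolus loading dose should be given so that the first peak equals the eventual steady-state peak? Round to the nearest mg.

f = (1/2)^(99/41) ≈ 0.187552; accumulation ratio R = 1/(1−f) ≈ 1.23085.
Loading dose to hit Cmax,ss on first dose: D_load = D_maint·R ≈ 1418 × 1.23085 ≈ 1745.35 mg.

1745 mg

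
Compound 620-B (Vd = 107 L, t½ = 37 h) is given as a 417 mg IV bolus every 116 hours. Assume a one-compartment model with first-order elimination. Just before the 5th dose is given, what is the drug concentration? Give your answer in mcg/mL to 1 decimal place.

f = (1/2)^(τ/t½) = (1/2)^(116/37) ≈ 0.1138.
C₀ = D/Vd = 417/107 ≈ 3.897 mcg/mL.
Before the 5th dose, 4 doses have been given. Superposition: Cmin = C₀·(f + f² + … + f^4).
≈ 3.897 × (0.1138 + 0.0130 + 0.0015 + 0.0002) ≈ 3.897 × 0.1285 ≈ 0.501 mcg/mL.

0.5 mcg/mL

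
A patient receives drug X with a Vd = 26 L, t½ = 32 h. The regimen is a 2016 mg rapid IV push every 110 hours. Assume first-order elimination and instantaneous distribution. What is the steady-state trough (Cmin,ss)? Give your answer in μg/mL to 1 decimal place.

7.9 μg/mL

τ/t½ = 110/32 ≈ 3.4375, so fraction remaining f = (1/2)^(110/32) ≈ 0.0923.
Single-dose peak C₀ = D/Vd = 2016/26 ≈ 77.538 μg/mL.
Steady-state trough Cmin,ss = C₀·f/(1−f) ≈ 77.538 × 0.0923/0.9077 ≈ 7.884 μg/mL.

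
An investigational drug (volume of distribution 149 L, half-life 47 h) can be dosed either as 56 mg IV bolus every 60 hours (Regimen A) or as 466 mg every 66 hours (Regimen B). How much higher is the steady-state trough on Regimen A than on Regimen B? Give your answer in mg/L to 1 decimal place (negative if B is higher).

-1.6 mg/L

Regimen A: f = (1/2)^(60/47) ≈ 0.4128; Cmin,ss = (56/149)·f/(1−f) ≈ 0.264 mg/L.
Regimen B: f = (1/2)^(66/47) ≈ 0.3778; Cmin,ss = (466/149)·f/(1−f) ≈ 1.899 mg/L.
Difference ≈ 0.264 − 1.899 ≈ -1.635 mg/L.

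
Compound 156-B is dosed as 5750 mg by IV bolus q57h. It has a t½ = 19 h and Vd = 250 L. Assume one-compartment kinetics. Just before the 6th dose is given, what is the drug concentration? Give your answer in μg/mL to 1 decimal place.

f = (1/2)^(τ/t½) = (1/2)^(57/19) ≈ 0.1250.
C₀ = D/Vd = 5750/250 ≈ 23.000 μg/mL.
Before the 6th dose, 5 doses have been given. Superposition: Cmin = C₀·(f + f² + … + f^5).
≈ 23.000 × (0.1250 + 0.0156 + 0.0020 + 0.0002 + 0.0000) ≈ 23.000 × 0.1428 ≈ 3.284 μg/mL.

3.3 μg/mL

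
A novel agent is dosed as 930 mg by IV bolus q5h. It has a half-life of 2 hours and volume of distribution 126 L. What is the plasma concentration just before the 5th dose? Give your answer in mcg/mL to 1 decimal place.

1.6 mcg/mL

f = (1/2)^(τ/t½) = (1/2)^(5/2) ≈ 0.1768.
C₀ = D/Vd = 930/126 ≈ 7.381 mcg/mL.
Before the 5th dose, 4 doses have been given. Superposition: Cmin = C₀·(f + f² + … + f^4).
≈ 7.381 × (0.1768 + 0.0313 + 0.0055 + 0.0010) ≈ 7.381 × 0.2146 ≈ 1.584 mcg/mL.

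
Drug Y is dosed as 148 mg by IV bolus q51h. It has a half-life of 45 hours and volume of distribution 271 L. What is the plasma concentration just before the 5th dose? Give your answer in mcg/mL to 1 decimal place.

0.4 mcg/mL

f = (1/2)^(τ/t½) = (1/2)^(51/45) ≈ 0.4559.
C₀ = D/Vd = 148/271 ≈ 0.546 mcg/mL.
Before the 5th dose, 4 doses have been given. Superposition: Cmin = C₀·(f + f² + … + f^4).
≈ 0.546 × (0.4559 + 0.2078 + 0.0948 + 0.0432) ≈ 0.546 × 0.8017 ≈ 0.438 mcg/mL.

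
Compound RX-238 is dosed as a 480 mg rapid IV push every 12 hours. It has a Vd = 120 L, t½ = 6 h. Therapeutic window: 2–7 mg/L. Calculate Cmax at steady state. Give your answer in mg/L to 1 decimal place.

5.3 mg/L

τ = 12 h = 2 half-lives, so f = (1/2)^2 = 0.25.
Accumulation ratio R = 1/(1 − f) = 1/0.75 = 4/3.
Single-dose peak C₀ = D/Vd = 480/120 = 4 mg/L.
Steady-state peak Cmax,ss = C₀·R = 4 × 4/3 ≈ 5.333 mg/L.
Peak 5.3 mg/L vs MTC 7 mg/L: below toxic threshold.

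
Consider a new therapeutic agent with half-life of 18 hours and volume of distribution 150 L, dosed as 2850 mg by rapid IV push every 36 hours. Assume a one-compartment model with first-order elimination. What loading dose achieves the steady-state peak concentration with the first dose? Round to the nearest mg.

f = (1/2)^(36/18) ≈ 0.250000; accumulation ratio R = 1/(1−f) ≈ 1.33333.
Loading dose to hit Cmax,ss on first dose: D_load = D_maint·R ≈ 2850 × 1.33333 ≈ 3799.99 mg.

3800 mg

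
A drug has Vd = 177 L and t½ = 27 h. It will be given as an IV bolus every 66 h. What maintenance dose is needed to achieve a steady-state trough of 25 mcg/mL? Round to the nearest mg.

τ/t½ = 66/27 ≈ 2.4444, so f = (1/2)^(66/27) ≈ 0.183717.
Cmin,ss = (D/Vd)·f/(1−f), so D = Cmin,ss·Vd·(1−f)/f.
D = 25 × 177 × (1−f)/f ≈ 25 × 177 × 4.44315 ≈ 19660.94 mg.

19661 mg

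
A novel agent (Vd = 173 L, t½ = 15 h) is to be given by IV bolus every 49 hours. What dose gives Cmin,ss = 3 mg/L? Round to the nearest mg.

τ/t½ = 49/15 ≈ 3.2667, so f = (1/2)^(49/15) ≈ 0.103905.
Cmin,ss = (D/Vd)·f/(1−f), so D = Cmin,ss·Vd·(1−f)/f.
D = 3 × 173 × (1−f)/f ≈ 3 × 173 × 8.62418 ≈ 4475.95 mg.

4476 mg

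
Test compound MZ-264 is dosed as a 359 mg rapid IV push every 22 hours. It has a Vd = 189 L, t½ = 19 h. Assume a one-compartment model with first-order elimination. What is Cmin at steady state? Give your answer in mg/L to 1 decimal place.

Over one 22-h interval, 22/19 ≈ 1.1579 half-lives elapse, leaving f ≈ 0.4482 of each dose.
Each bolus raises the concentration by D/Vd = 359/189 ≈ 1.899 mg/L.
Steady-state trough Cmin,ss = C₀·f/(1−f) ≈ 1.899 × 0.4482/0.5518 ≈ 1.542 mg/L.

1.5 mg/L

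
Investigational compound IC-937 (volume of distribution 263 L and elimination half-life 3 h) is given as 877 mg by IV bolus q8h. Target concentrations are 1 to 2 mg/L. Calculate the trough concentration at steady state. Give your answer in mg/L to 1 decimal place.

k = ln2/t½ = ln2/3 ≈ 0.231049 h⁻¹; fraction remaining f = e^(−kτ) = e^(−0.231049×8) ≈ 0.1575.
At steady state, accumulation factor R = 1/(1 − e^(−kτ)) ≈ 1.1869.
Each bolus raises the concentration by D/Vd = 877/263 ≈ 3.335 mg/L.
Steady-state peak Cmax,ss = C₀·R ≈ 3.335 × 1.1869 ≈ 3.958 mg/L.
Steady-state trough Cmin,ss = Cmax,ss·f ≈ 3.958 × 0.1575 ≈ 0.623 mg/L.
Trough 0.6 mg/L vs MEC 1 mg/L: subtherapeutic.

0.6 mg/L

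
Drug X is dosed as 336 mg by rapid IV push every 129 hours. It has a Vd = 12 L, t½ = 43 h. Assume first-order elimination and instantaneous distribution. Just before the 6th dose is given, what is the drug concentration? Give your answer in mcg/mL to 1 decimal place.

f = (1/2)^(τ/t½) = (1/2)^(129/43) ≈ 0.1250.
C₀ = D/Vd = 336/12 ≈ 28.000 mcg/mL.
Before the 6th dose, 5 doses have been given. Superposition: Cmin = C₀·(f + f² + … + f^5).
≈ 28.000 × (0.1250 + 0.0156 + 0.0020 + 0.0002 + 0.0000) ≈ 28.000 × 0.1428 ≈ 3.998 mcg/mL.

4.0 mcg/mL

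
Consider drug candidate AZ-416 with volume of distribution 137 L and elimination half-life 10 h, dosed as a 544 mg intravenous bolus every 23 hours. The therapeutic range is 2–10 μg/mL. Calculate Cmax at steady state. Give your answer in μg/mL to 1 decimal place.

5.0 μg/mL

k = ln2/t½ = ln2/10 ≈ 0.069315 h⁻¹; fraction remaining f = e^(−kτ) = e^(−0.069315×23) ≈ 0.2031.
Accumulation ratio R = 1/(1 − f) ≈ 1/0.7969 ≈ 1.2549.
Each bolus raises the concentration by D/Vd = 544/137 ≈ 3.971 μg/mL.
Steady-state peak Cmax,ss = C₀·R ≈ 3.971 × 1.2549 ≈ 4.983 μg/mL.
Peak 5.0 μg/mL vs MTC 10 μg/mL: below toxic threshold.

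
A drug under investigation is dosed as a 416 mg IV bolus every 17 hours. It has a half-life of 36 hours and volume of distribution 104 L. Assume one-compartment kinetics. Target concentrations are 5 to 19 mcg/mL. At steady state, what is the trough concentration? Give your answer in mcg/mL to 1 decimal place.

10.3 mcg/mL

k = ln2/t½ = ln2/36 ≈ 0.019254 h⁻¹; fraction remaining f = e^(−kτ) = e^(−0.019254×17) ≈ 0.7209.
At steady state, accumulation factor R = 1/(1 − e^(−kτ)) ≈ 3.5829.
Single-dose peak C₀ = D/Vd = 416/104 ≈ 4.000 mcg/mL.
Cmax,ss = C₀/(1 − f) ≈ 4.000/0.2791 ≈ 14.332 mcg/mL.
Steady-state trough Cmin,ss = Cmax,ss·f ≈ 14.332 × 0.7209 ≈ 10.332 mcg/mL.
Trough 10.3 mcg/mL vs MEC 5 mcg/mL: adequate.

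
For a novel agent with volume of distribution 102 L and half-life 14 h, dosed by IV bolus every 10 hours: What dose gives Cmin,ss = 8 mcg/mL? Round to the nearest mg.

523 mg

τ/t½ = 10/14 ≈ 0.71429, so f = (1/2)^(10/14) ≈ 0.609507.
Cmin,ss = (D/Vd)·f/(1−f), so D = Cmin,ss·Vd·(1−f)/f.
D = 8 × 102 × (1−f)/f ≈ 8 × 102 × 0.64067 ≈ 522.79 mg.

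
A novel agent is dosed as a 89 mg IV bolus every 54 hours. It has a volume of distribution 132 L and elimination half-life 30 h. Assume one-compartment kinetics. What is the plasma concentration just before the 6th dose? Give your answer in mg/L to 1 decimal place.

0.3 mg/L

f = (1/2)^(τ/t½) = (1/2)^(54/30) ≈ 0.2872.
C₀ = D/Vd = 89/132 ≈ 0.674 mg/L.
Before the 6th dose, 5 doses have been given. Superposition: Cmin = C₀·(f + f² + … + f^5).
≈ 0.674 × (0.2872 + 0.0825 + 0.0237 + 0.0068 + 0.0020) ≈ 0.674 × 0.4022 ≈ 0.271 mg/L.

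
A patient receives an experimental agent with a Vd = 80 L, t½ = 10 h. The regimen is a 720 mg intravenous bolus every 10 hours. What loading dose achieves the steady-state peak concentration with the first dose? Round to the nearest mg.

1440 mg

f = (1/2)^(10/10) ≈ 0.500000; accumulation ratio R = 1/(1−f) ≈ 2.00000.
Loading dose to hit Cmax,ss on first dose: D_load = D_maint·R ≈ 720 × 2.00000 ≈ 1440.00 mg.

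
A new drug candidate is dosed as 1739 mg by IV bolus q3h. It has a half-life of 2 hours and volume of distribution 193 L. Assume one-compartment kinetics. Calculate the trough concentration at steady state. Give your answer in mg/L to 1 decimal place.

4.9 mg/L

τ/t½ = 3/2 ≈ 1.5, so fraction remaining f = (1/2)^(3/2) ≈ 0.3536.
Single-dose peak C₀ = D/Vd = 1739/193 ≈ 9.010 mg/L.
Steady-state trough Cmin,ss = C₀·f/(1−f) ≈ 9.010 × 0.3536/0.6464 ≈ 4.929 mg/L.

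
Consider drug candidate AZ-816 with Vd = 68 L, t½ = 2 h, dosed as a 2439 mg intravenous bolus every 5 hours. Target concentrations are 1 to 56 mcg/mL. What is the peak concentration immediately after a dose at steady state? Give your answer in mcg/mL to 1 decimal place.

k = ln2/t½ = ln2/2 ≈ 0.346574 h⁻¹; fraction remaining f = e^(−kτ) = e^(−0.346574×5) ≈ 0.1768.
At steady state, accumulation factor R = 1/(1 − e^(−kτ)) ≈ 1.2148.
Each bolus raises the concentration by D/Vd = 2439/68 ≈ 35.868 mcg/mL.
Steady-state peak Cmax,ss = C₀·R ≈ 35.868 × 1.2148 ≈ 43.572 mcg/mL.
Peak 43.6 mcg/mL vs MTC 56 mcg/mL: below toxic threshold.

43.6 mcg/mL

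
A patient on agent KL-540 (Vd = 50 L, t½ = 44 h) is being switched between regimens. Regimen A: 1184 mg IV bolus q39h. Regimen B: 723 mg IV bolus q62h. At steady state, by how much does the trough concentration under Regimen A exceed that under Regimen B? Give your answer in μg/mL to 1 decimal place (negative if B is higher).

Regimen A: f = (1/2)^(39/44) ≈ 0.5410; Cmin,ss = (1184/50)·f/(1−f) ≈ 27.910 μg/mL.
Regimen B: f = (1/2)^(62/44) ≈ 0.3765; Cmin,ss = (723/50)·f/(1−f) ≈ 8.732 μg/mL.
Difference ≈ 27.910 − 8.732 ≈ 19.178 μg/mL.

19.2 μg/mL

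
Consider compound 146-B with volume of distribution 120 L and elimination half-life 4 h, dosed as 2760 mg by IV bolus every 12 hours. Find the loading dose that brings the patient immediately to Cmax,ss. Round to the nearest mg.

f = (1/2)^(12/4) ≈ 0.125000; accumulation ratio R = 1/(1−f) ≈ 1.14286.
Loading dose to hit Cmax,ss on first dose: D_load = D_maint·R ≈ 2760 × 1.14286 ≈ 3154.29 mg.

3154 mg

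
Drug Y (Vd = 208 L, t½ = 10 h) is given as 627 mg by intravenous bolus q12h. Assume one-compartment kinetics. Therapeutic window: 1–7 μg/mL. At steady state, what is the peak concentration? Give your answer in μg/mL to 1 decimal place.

5.3 μg/mL

τ/t½ = 12/10 ≈ 1.2, so fraction remaining f = (1/2)^(12/10) ≈ 0.4353.
Accumulation ratio R = 1/(1 − f) ≈ 1/0.5647 ≈ 1.7709.
Single-dose peak C₀ = D/Vd = 627/208 ≈ 3.014 μg/mL.
Steady-state peak Cmax,ss = C₀·R ≈ 3.014 × 1.7709 ≈ 5.337 μg/mL.
Peak 5.3 μg/mL vs MTC 7 μg/mL: below toxic threshold.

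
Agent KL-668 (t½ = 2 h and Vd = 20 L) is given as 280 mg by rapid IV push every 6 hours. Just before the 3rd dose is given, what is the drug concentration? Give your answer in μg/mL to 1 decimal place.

f = (1/2)^(τ/t½) = (1/2)^(6/2) ≈ 0.1250.
C₀ = D/Vd = 280/20 ≈ 14.000 μg/mL.
Before the 3rd dose, 2 doses have been given. Superposition: Cmin = C₀·(f + f²).
≈ 14.000 × (0.1250 + 0.0156) ≈ 14.000 × 0.1406 ≈ 1.968 μg/mL.

2.0 μg/mL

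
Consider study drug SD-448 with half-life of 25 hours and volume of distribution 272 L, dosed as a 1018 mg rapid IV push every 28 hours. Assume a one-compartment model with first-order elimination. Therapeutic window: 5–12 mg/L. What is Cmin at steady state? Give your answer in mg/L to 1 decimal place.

3.2 mg/L

τ/t½ = 28/25 ≈ 1.12, so fraction remaining f = (1/2)^(28/25) ≈ 0.4601.
At steady state, accumulation factor R = 1/(1 − e^(−kτ)) ≈ 1.8522.
Each bolus raises the concentration by D/Vd = 1018/272 ≈ 3.743 mg/L.
Steady-state peak Cmax,ss = C₀·R ≈ 3.743 × 1.8522 ≈ 6.933 mg/L.
Steady-state trough Cmin,ss = Cmax,ss·f ≈ 6.933 × 0.4601 ≈ 3.190 mg/L.
Trough 3.2 mg/L vs MEC 5 mg/L: subtherapeutic.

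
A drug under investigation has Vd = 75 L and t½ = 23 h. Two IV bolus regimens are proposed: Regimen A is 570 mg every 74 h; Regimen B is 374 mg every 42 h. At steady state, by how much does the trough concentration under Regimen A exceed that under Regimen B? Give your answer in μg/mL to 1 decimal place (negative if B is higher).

-1.0 μg/mL

Regimen A: f = (1/2)^(74/23) ≈ 0.1075; Cmin,ss = (570/75)·f/(1−f) ≈ 0.915 μg/mL.
Regimen B: f = (1/2)^(42/23) ≈ 0.2820; Cmin,ss = (374/75)·f/(1−f) ≈ 1.959 μg/mL.
Difference ≈ 0.915 − 1.959 ≈ -1.044 μg/mL.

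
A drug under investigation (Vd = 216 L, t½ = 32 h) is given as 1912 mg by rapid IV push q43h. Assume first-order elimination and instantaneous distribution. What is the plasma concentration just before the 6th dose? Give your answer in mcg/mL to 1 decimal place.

f = (1/2)^(τ/t½) = (1/2)^(43/32) ≈ 0.3940.
C₀ = D/Vd = 1912/216 ≈ 8.852 mcg/mL.
Before the 6th dose, 5 doses have been given. Superposition: Cmin = C₀·(f + f² + … + f^5).
≈ 8.852 × (0.3940 + 0.1552 + 0.0612 + 0.0241 + 0.0095) ≈ 8.852 × 0.6440 ≈ 5.701 mcg/mL.

5.7 mcg/mL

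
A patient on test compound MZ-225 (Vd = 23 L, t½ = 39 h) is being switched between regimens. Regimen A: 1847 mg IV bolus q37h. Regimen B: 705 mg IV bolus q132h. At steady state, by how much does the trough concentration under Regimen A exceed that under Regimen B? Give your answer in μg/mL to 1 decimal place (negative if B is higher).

83.1 μg/mL

Regimen A: f = (1/2)^(37/39) ≈ 0.5181; Cmin,ss = (1847/23)·f/(1−f) ≈ 86.337 μg/mL.
Regimen B: f = (1/2)^(132/39) ≈ 0.0957; Cmin,ss = (705/23)·f/(1−f) ≈ 3.244 μg/mL.
Difference ≈ 86.337 − 3.244 ≈ 83.093 μg/mL.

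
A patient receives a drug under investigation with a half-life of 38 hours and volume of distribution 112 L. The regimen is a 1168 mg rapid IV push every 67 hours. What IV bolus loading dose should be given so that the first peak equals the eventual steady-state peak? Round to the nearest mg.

1656 mg

f = (1/2)^(67/38) ≈ 0.294603; accumulation ratio R = 1/(1−f) ≈ 1.41764.
Loading dose to hit Cmax,ss on first dose: D_load = D_maint·R ≈ 1168 × 1.41764 ≈ 1655.80 mg.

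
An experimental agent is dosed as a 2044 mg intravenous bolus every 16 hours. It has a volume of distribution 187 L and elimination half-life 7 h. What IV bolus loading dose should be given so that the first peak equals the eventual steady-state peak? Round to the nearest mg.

f = (1/2)^(16/7) ≈ 0.205084; accumulation ratio R = 1/(1−f) ≈ 1.25799.
Loading dose to hit Cmax,ss on first dose: D_load = D_maint·R ≈ 2044 × 1.25799 ≈ 2571.33 mg.

2571 mg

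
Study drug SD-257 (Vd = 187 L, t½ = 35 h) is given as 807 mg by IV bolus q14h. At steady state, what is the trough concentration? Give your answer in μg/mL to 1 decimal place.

τ/t½ = 14/35 ≈ 0.4, so fraction remaining f = (1/2)^(14/35) ≈ 0.7579.
Accumulation ratio R = 1/(1 − f) ≈ 1/0.2421 ≈ 4.1305.
Each bolus raises the concentration by D/Vd = 807/187 ≈ 4.316 μg/mL.
Steady-state peak Cmax,ss = C₀·R ≈ 4.316 × 4.1305 ≈ 17.827 μg/mL.
Steady-state trough Cmin,ss = Cmax,ss·f ≈ 17.827 × 0.7579 ≈ 13.511 μg/mL.

13.5 μg/mL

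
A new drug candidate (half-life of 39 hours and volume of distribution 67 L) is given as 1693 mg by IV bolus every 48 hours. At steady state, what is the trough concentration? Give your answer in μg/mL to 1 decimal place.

18.8 μg/mL

τ/t½ = 48/39 ≈ 1.2308, so fraction remaining f = (1/2)^(48/39) ≈ 0.4261.
Single-dose peak C₀ = D/Vd = 1693/67 ≈ 25.269 μg/mL.
Steady-state trough Cmin,ss = C₀·f/(1−f) ≈ 25.269 × 0.4261/0.5739 ≈ 18.761 μg/mL.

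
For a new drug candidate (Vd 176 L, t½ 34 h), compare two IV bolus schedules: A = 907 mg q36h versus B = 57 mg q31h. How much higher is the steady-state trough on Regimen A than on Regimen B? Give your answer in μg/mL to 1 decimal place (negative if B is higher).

4.4 μg/mL

Regimen A: f = (1/2)^(36/34) ≈ 0.4800; Cmin,ss = (907/176)·f/(1−f) ≈ 4.757 μg/mL.
Regimen B: f = (1/2)^(31/34) ≈ 0.5315; Cmin,ss = (57/176)·f/(1−f) ≈ 0.367 μg/mL.
Difference ≈ 4.757 − 0.367 ≈ 4.390 μg/mL.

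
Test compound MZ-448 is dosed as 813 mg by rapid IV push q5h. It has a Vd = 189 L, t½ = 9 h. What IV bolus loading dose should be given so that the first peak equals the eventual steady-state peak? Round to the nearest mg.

f = (1/2)^(5/9) ≈ 0.680395; accumulation ratio R = 1/(1−f) ≈ 3.12886.
Loading dose to hit Cmax,ss on first dose: D_load = D_maint·R ≈ 813 × 3.12886 ≈ 2543.76 mg.

2544 mg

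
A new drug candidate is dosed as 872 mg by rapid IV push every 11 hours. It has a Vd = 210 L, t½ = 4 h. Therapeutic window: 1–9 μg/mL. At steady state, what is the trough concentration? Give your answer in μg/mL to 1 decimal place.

τ/t½ = 11/4 ≈ 2.75, so fraction remaining f = (1/2)^(11/4) ≈ 0.1487.
Accumulation ratio R = 1/(1 − f) ≈ 1/0.8513 ≈ 1.1747.
Single-dose peak C₀ = D/Vd = 872/210 ≈ 4.152 μg/mL.
Cmax,ss = C₀/(1 − f) ≈ 4.152/0.8513 ≈ 4.877 μg/mL.
One interval later, Cmin,ss = Cmax,ss·e^(−kτ) ≈ 4.877 × 0.1487 ≈ 0.725 μg/mL.
Trough 0.7 μg/mL vs MEC 1 μg/mL: subtherapeutic.

0.7 μg/mL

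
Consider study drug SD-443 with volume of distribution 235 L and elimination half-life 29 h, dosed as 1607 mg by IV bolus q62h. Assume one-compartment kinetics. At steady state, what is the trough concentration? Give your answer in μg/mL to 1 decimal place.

τ/t½ = 62/29 ≈ 2.1379, so fraction remaining f = (1/2)^(62/29) ≈ 0.2272.
At steady state, accumulation factor R = 1/(1 − e^(−kτ)) ≈ 1.2940.
Single-dose peak C₀ = D/Vd = 1607/235 ≈ 6.838 μg/mL.
Cmax,ss = C₀/(1 − f) ≈ 6.838/0.7728 ≈ 8.848 μg/mL.
One interval later, Cmin,ss = Cmax,ss·e^(−kτ) ≈ 8.848 × 0.2272 ≈ 2.010 μg/mL.

2.0 μg/mL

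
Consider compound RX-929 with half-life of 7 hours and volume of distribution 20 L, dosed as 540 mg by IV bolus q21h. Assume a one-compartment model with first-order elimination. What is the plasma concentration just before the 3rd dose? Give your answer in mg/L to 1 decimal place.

f = (1/2)^(τ/t½) = (1/2)^(21/7) ≈ 0.1250.
C₀ = D/Vd = 540/20 ≈ 27.000 mg/L.
Before the 3rd dose, 2 doses have been given. Superposition: Cmin = C₀·(f + f²).
≈ 27.000 × (0.1250 + 0.0156) ≈ 27.000 × 0.1406 ≈ 3.796 mg/L.

3.8 mg/L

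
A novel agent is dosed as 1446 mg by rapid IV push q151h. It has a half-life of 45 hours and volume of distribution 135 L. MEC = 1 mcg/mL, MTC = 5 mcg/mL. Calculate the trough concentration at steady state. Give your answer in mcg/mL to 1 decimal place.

k = ln2/t½ = ln2/45 ≈ 0.015403 h⁻¹; fraction remaining f = e^(−kτ) = e^(−0.015403×151) ≈ 0.0977.
Each bolus raises the concentration by D/Vd = 1446/135 ≈ 10.711 mcg/mL.
Steady-state trough Cmin,ss = C₀·f/(1−f) ≈ 10.711 × 0.0977/0.9023 ≈ 1.160 mcg/mL.
Trough 1.2 mcg/mL vs MEC 1 mcg/mL: adequate.

1.2 mcg/mL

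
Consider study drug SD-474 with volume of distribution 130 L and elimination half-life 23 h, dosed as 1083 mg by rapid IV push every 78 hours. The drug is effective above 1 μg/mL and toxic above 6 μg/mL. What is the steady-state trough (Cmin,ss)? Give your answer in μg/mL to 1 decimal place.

k = ln2/t½ = ln2/23 ≈ 0.030137 h⁻¹; fraction remaining f = e^(−kτ) = e^(−0.030137×78) ≈ 0.0953.
Single-dose peak C₀ = D/Vd = 1083/130 ≈ 8.331 μg/mL.
Steady-state trough Cmin,ss = C₀·f/(1−f) ≈ 8.331 × 0.0953/0.9047 ≈ 0.878 μg/mL.
Trough 0.9 μg/mL vs MEC 1 μg/mL: subtherapeutic.

0.9 μg/mL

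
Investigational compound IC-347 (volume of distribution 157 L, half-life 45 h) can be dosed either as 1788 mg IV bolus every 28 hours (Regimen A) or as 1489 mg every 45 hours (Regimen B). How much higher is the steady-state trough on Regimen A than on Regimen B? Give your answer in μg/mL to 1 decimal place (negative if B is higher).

11.6 μg/mL

Regimen A: f = (1/2)^(28/45) ≈ 0.6497; Cmin,ss = (1788/157)·f/(1−f) ≈ 21.122 μg/mL.
Regimen B: f = (1/2)^(45/45) ≈ 0.5000; Cmin,ss = (1489/157)·f/(1−f) ≈ 9.484 μg/mL.
Difference ≈ 21.122 − 9.484 ≈ 11.638 μg/mL.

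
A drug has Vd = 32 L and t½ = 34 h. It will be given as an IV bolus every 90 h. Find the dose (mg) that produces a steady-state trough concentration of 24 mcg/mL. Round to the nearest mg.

4043 mg

τ/t½ = 90/34 ≈ 2.6471, so f = (1/2)^(90/34) ≈ 0.159645.
Cmin,ss = (D/Vd)·f/(1−f), so D = Cmin,ss·Vd·(1−f)/f.
D = 24 × 32 × (1−f)/f ≈ 24 × 32 × 5.26390 ≈ 4042.68 mg.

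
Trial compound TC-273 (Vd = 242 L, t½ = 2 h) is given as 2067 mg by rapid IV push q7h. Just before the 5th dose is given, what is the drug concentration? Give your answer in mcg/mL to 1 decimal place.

f = (1/2)^(τ/t½) = (1/2)^(7/2) ≈ 0.0884.
C₀ = D/Vd = 2067/242 ≈ 8.541 mcg/mL.
Before the 5th dose, 4 doses have been given. Superposition: Cmin = C₀·(f + f² + … + f^4).
≈ 8.541 × (0.0884 + 0.0078 + 0.0007 + 0.0001) ≈ 8.541 × 0.0970 ≈ 0.828 mcg/mL.

0.8 mcg/mL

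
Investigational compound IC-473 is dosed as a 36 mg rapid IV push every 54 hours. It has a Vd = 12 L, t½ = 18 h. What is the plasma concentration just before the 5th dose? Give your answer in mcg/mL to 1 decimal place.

f = (1/2)^(τ/t½) = (1/2)^(54/18) ≈ 0.1250.
C₀ = D/Vd = 36/12 ≈ 3.000 mcg/mL.
Before the 5th dose, 4 doses have been given. Superposition: Cmin = C₀·(f + f² + … + f^4).
≈ 3.000 × (0.1250 + 0.0156 + 0.0020 + 0.0002) ≈ 3.000 × 0.1428 ≈ 0.428 mcg/mL.

0.4 mcg/mL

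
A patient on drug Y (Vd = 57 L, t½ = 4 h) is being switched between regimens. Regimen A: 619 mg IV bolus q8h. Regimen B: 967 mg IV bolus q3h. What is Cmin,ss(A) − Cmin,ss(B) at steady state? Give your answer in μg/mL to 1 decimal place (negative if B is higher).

Regimen A: f = (1/2)^(8/4) ≈ 0.2500; Cmin,ss = (619/57)·f/(1−f) ≈ 3.620 μg/mL.
Regimen B: f = (1/2)^(3/4) ≈ 0.5946; Cmin,ss = (967/57)·f/(1−f) ≈ 24.882 μg/mL.
Difference ≈ 3.620 − 24.882 ≈ -21.262 μg/mL.

-21.3 μg/mL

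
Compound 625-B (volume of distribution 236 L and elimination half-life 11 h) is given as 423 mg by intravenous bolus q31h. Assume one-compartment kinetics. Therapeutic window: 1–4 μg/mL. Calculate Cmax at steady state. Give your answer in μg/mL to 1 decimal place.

τ/t½ = 31/11 ≈ 2.8182, so fraction remaining f = (1/2)^(31/11) ≈ 0.1418.
Accumulation ratio R = 1/(1 − f) ≈ 1/0.8582 ≈ 1.1652.
Each bolus raises the concentration by D/Vd = 423/236 ≈ 1.792 μg/mL.
Steady-state peak Cmax,ss = C₀·R ≈ 1.792 × 1.1652 ≈ 2.088 μg/mL.
Peak 2.1 μg/mL vs MTC 4 μg/mL: below toxic threshold.

2.1 μg/mL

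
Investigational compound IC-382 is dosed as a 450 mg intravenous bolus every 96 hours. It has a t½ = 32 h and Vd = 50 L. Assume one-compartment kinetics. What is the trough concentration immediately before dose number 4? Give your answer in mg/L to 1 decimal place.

1.3 mg/L

f = (1/2)^(τ/t½) = (1/2)^(96/32) ≈ 0.1250.
C₀ = D/Vd = 450/50 ≈ 9.000 mg/L.
Before the 4th dose, 3 doses have been given. Superposition: Cmin = C₀·(f + f² + … + f^3).
≈ 9.000 × (0.1250 + 0.0156 + 0.0020) ≈ 9.000 × 0.1426 ≈ 1.283 mg/L.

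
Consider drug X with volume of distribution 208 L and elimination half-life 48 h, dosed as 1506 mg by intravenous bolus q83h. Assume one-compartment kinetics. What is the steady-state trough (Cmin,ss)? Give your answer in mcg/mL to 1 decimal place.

3.1 mcg/mL

Over one 83-h interval, 83/48 ≈ 1.7292 half-lives elapse, leaving f ≈ 0.3016 of each dose.
Single-dose peak C₀ = D/Vd = 1506/208 ≈ 7.240 mcg/mL.
Steady-state trough Cmin,ss = C₀·f/(1−f) ≈ 7.240 × 0.3016/0.6984 ≈ 3.127 mcg/mL.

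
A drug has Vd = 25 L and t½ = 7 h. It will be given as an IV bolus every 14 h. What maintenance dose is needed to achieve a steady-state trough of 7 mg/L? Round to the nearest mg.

525 mg

τ/t½ = 14/7 ≈ 2, so f = (1/2)^(14/7) ≈ 0.250000.
Cmin,ss = (D/Vd)·f/(1−f), so D = Cmin,ss·Vd·(1−f)/f.
D = 7 × 25 × (1−f)/f ≈ 7 × 25 × 3.00000 ≈ 525.00 mg.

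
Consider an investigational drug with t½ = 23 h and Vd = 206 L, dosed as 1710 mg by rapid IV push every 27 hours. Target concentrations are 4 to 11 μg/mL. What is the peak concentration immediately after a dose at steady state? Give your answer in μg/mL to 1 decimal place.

Over one 27-h interval, 27/23 ≈ 1.1739 half-lives elapse, leaving f ≈ 0.4432 of each dose.
At steady state, accumulation factor R = 1/(1 − e^(−kτ)) ≈ 1.7960.
Single-dose peak C₀ = D/Vd = 1710/206 ≈ 8.301 μg/mL.
Steady-state peak Cmax,ss = C₀·R ≈ 8.301 × 1.7960 ≈ 14.909 μg/mL.
Peak 14.9 μg/mL vs MTC 11 μg/mL: exceeds toxic threshold.

14.9 μg/mL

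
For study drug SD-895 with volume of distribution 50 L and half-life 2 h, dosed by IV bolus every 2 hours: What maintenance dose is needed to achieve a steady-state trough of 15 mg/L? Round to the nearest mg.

750 mg

τ/t½ = 2/2 ≈ 1, so f = (1/2)^(2/2) ≈ 0.500000.
Cmin,ss = (D/Vd)·f/(1−f), so D = Cmin,ss·Vd·(1−f)/f.
D = 15 × 50 × (1−f)/f ≈ 15 × 50 × 1.00000 ≈ 750.00 mg.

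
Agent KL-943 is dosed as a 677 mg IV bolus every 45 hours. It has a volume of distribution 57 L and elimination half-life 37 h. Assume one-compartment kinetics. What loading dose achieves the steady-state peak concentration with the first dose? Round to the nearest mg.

f = (1/2)^(45/37) ≈ 0.430410; accumulation ratio R = 1/(1−f) ≈ 1.75565.
Loading dose to hit Cmax,ss on first dose: D_load = D_maint·R ≈ 677 × 1.75565 ≈ 1188.58 mg.

1189 mg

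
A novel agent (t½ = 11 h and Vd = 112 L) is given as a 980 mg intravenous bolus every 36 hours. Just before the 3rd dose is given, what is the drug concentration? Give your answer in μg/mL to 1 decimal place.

1.0 μg/mL

f = (1/2)^(τ/t½) = (1/2)^(36/11) ≈ 0.1035.
C₀ = D/Vd = 980/112 ≈ 8.750 μg/mL.
Before the 3rd dose, 2 doses have been given. Superposition: Cmin = C₀·(f + f²).
≈ 8.750 × (0.1035 + 0.0107) ≈ 8.750 × 0.1142 ≈ 0.999 μg/mL.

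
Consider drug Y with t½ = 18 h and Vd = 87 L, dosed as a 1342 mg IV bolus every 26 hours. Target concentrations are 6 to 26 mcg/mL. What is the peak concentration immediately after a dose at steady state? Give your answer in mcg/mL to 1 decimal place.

24.4 mcg/mL

τ/t½ = 26/18 ≈ 1.4444, so fraction remaining f = (1/2)^(26/18) ≈ 0.3674.
Accumulation ratio R = 1/(1 − f) ≈ 1/0.6326 ≈ 1.5808.
Each bolus raises the concentration by D/Vd = 1342/87 ≈ 15.425 mcg/mL.
Steady-state peak Cmax,ss = C₀·R ≈ 15.425 × 1.5808 ≈ 24.384 mcg/mL.
Peak 24.4 mcg/mL vs MTC 26 mcg/mL: below toxic threshold.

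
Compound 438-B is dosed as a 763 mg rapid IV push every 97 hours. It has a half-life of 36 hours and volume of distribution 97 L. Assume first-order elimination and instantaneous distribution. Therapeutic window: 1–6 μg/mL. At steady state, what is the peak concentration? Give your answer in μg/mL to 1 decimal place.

9.3 μg/mL

τ/t½ = 97/36 ≈ 2.6944, so fraction remaining f = (1/2)^(97/36) ≈ 0.1545.
Accumulation ratio R = 1/(1 − f) ≈ 1/0.8455 ≈ 1.1827.
Each bolus raises the concentration by D/Vd = 763/97 ≈ 7.866 μg/mL.
Cmax,ss = C₀/(1 − f) ≈ 7.866/0.8455 ≈ 9.303 μg/mL.
Peak 9.3 μg/mL vs MTC 6 μg/mL: exceeds toxic threshold.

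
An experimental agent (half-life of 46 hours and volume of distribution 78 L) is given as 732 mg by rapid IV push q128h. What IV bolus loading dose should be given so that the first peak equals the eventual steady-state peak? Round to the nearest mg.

f = (1/2)^(128/46) ≈ 0.145329; accumulation ratio R = 1/(1−f) ≈ 1.17004.
Loading dose to hit Cmax,ss on first dose: D_load = D_maint·R ≈ 732 × 1.17004 ≈ 856.47 mg.

856 mg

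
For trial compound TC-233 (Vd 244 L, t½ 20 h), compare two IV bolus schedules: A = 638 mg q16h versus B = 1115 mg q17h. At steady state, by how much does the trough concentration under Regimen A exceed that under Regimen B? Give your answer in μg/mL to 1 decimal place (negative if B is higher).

Regimen A: f = (1/2)^(16/20) ≈ 0.5743; Cmin,ss = (638/244)·f/(1−f) ≈ 3.527 μg/mL.
Regimen B: f = (1/2)^(17/20) ≈ 0.5548; Cmin,ss = (1115/244)·f/(1−f) ≈ 5.695 μg/mL.
Difference ≈ 3.527 − 5.695 ≈ -2.168 μg/mL.

-2.2 μg/mL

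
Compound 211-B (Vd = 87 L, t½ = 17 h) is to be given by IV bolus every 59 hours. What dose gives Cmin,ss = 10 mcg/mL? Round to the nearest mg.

τ/t½ = 59/17 ≈ 3.4706, so f = (1/2)^(59/17) ≈ 0.090209.
Cmin,ss = (D/Vd)·f/(1−f), so D = Cmin,ss·Vd·(1−f)/f.
D = 10 × 87 × (1−f)/f ≈ 10 × 87 × 10.08537 ≈ 8774.27 mg.

8774 mg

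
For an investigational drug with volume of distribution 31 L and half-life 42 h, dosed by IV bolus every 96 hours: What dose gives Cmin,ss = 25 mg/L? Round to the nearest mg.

3004 mg

τ/t½ = 96/42 ≈ 2.2857, so f = (1/2)^(96/42) ≈ 0.205084.
Cmin,ss = (D/Vd)·f/(1−f), so D = Cmin,ss·Vd·(1−f)/f.
D = 25 × 31 × (1−f)/f ≈ 25 × 31 × 3.87605 ≈ 3003.94 mg.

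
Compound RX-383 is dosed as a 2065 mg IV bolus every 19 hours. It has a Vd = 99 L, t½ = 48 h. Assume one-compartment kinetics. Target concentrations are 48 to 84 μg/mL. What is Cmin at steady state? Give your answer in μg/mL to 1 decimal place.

τ/t½ = 19/48 ≈ 0.39583, so fraction remaining f = (1/2)^(19/48) ≈ 0.7601.
Each bolus raises the concentration by D/Vd = 2065/99 ≈ 20.859 μg/mL.
Steady-state trough Cmin,ss = C₀·f/(1−f) ≈ 20.859 × 0.7601/0.2399 ≈ 66.090 μg/mL.
Trough 66.1 μg/mL vs MEC 48 μg/mL: adequate.

66.1 μg/mL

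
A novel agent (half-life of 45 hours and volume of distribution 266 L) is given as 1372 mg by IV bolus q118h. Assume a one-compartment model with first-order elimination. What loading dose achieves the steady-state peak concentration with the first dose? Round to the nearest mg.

1638 mg

f = (1/2)^(118/45) ≈ 0.162417; accumulation ratio R = 1/(1−f) ≈ 1.19391.
Loading dose to hit Cmax,ss on first dose: D_load = D_maint·R ≈ 1372 × 1.19391 ≈ 1638.04 mg.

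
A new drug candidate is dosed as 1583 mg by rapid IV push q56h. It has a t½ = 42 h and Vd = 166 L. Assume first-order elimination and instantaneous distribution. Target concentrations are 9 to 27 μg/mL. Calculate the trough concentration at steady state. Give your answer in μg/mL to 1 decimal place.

Over one 56-h interval, 56/42 ≈ 1.3333 half-lives elapse, leaving f ≈ 0.3969 of each dose.
Accumulation ratio R = 1/(1 − f) ≈ 1/0.6031 ≈ 1.6581.
Each bolus raises the concentration by D/Vd = 1583/166 ≈ 9.536 μg/mL.
Cmax,ss = C₀/(1 − f) ≈ 9.536/0.6031 ≈ 15.812 μg/mL.
One interval later, Cmin,ss = Cmax,ss·e^(−kτ) ≈ 15.812 × 0.3969 ≈ 6.276 μg/mL.
Trough 6.3 μg/mL vs MEC 9 μg/mL: subtherapeutic.

6.3 μg/mL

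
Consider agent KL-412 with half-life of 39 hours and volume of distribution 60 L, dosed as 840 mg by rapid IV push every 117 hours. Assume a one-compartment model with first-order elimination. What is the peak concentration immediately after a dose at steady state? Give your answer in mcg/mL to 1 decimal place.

16.0 mcg/mL

τ = 117 h = 3 half-lives, so f = (1/2)^3 = 0.125.
At steady state, R = 1/(1 − 0.125) = 8/7.
Single-dose peak C₀ = D/Vd = 840/60 = 14 mcg/mL.
Steady-state peak Cmax,ss = C₀·R = 14 × 8/7 ≈ 16.000 mcg/mL.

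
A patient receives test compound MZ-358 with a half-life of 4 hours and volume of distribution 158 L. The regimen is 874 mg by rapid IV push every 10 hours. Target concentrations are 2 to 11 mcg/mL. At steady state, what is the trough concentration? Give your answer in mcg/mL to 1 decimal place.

Over one 10-h interval, 10/4 ≈ 2.5 half-lives elapse, leaving f ≈ 0.1768 of each dose.
Single-dose peak C₀ = D/Vd = 874/158 ≈ 5.532 mcg/mL.
Steady-state trough Cmin,ss = C₀·f/(1−f) ≈ 5.532 × 0.1768/0.8232 ≈ 1.188 mcg/mL.
Trough 1.2 mcg/mL vs MEC 2 mcg/mL: subtherapeutic.

1.2 mcg/mL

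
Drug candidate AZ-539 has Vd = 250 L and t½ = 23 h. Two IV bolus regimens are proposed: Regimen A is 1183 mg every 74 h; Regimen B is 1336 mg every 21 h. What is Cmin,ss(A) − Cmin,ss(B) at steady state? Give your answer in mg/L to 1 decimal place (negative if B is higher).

-5.5 mg/L

Regimen A: f = (1/2)^(74/23) ≈ 0.1075; Cmin,ss = (1183/250)·f/(1−f) ≈ 0.570 mg/L.
Regimen B: f = (1/2)^(21/23) ≈ 0.5311; Cmin,ss = (1336/250)·f/(1−f) ≈ 6.053 mg/L.
Difference ≈ 0.570 − 6.053 ≈ -5.483 mg/L.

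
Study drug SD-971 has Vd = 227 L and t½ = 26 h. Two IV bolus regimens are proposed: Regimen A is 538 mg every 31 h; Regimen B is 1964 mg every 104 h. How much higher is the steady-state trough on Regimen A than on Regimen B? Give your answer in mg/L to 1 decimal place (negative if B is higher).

1.3 mg/L

Regimen A: f = (1/2)^(31/26) ≈ 0.4376; Cmin,ss = (538/227)·f/(1−f) ≈ 1.844 mg/L.
Regimen B: f = (1/2)^(104/26) ≈ 0.0625; Cmin,ss = (1964/227)·f/(1−f) ≈ 0.577 mg/L.
Difference ≈ 1.844 − 0.577 ≈ 1.267 mg/L.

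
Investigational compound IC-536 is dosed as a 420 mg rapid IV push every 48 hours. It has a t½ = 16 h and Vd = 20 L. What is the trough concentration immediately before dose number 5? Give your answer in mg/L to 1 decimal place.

f = (1/2)^(τ/t½) = (1/2)^(48/16) ≈ 0.1250.
C₀ = D/Vd = 420/20 ≈ 21.000 mg/L.
Before the 5th dose, 4 doses have been given. Superposition: Cmin = C₀·(f + f² + … + f^4).
≈ 21.000 × (0.1250 + 0.0156 + 0.0020 + 0.0002) ≈ 21.000 × 0.1428 ≈ 2.999 mg/L.

3.0 mg/L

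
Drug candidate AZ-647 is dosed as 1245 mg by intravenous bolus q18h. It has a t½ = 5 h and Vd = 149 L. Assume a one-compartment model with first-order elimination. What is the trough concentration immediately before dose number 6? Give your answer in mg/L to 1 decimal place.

0.8 mg/L

f = (1/2)^(τ/t½) = (1/2)^(18/5) ≈ 0.0825.
C₀ = D/Vd = 1245/149 ≈ 8.356 mg/L.
Before the 6th dose, 5 doses have been given. Superposition: Cmin = C₀·(f + f² + … + f^5).
≈ 8.356 × (0.0825 + 0.0068 + 0.0006 + 0.0000 + 0.0000) ≈ 8.356 × 0.0899 ≈ 0.751 mg/L.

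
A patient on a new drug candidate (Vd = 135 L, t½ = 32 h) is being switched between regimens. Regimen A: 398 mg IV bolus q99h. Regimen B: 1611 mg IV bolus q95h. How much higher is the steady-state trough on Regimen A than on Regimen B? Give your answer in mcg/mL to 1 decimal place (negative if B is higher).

-1.4 mcg/mL

Regimen A: f = (1/2)^(99/32) ≈ 0.1171; Cmin,ss = (398/135)·f/(1−f) ≈ 0.391 mcg/mL.
Regimen B: f = (1/2)^(95/32) ≈ 0.1277; Cmin,ss = (1611/135)·f/(1−f) ≈ 1.747 mcg/mL.
Difference ≈ 0.391 − 1.747 ≈ -1.356 mcg/mL.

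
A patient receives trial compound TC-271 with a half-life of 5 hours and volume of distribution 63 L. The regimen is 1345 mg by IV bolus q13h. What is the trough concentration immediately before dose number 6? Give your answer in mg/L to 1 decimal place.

f = (1/2)^(τ/t½) = (1/2)^(13/5) ≈ 0.1649.
C₀ = D/Vd = 1345/63 ≈ 21.349 mg/L.
Before the 6th dose, 5 doses have been given. Superposition: Cmin = C₀·(f + f² + … + f^5).
≈ 21.349 × (0.1649 + 0.0272 + 0.0045 + 0.0007 + 0.0001) ≈ 21.349 × 0.1974 ≈ 4.214 mg/L.

4.2 mg/L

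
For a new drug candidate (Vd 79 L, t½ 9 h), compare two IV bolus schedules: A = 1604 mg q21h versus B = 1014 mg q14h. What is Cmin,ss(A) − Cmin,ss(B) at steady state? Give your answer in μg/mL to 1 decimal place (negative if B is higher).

-1.6 μg/mL

Regimen A: f = (1/2)^(21/9) ≈ 0.1984; Cmin,ss = (1604/79)·f/(1−f) ≈ 5.025 μg/mL.
Regimen B: f = (1/2)^(14/9) ≈ 0.3402; Cmin,ss = (1014/79)·f/(1−f) ≈ 6.618 μg/mL.
Difference ≈ 5.025 − 6.618 ≈ -1.593 μg/mL.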